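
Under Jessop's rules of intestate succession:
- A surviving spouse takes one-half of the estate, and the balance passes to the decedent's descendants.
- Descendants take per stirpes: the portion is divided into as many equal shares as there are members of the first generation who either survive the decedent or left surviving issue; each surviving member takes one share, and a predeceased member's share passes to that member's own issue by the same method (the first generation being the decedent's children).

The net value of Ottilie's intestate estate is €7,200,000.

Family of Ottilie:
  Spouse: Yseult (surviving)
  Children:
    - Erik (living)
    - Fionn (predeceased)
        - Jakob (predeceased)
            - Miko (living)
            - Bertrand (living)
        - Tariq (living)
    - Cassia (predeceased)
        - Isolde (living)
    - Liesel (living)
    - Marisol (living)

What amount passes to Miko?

Miko receives €180,000.

Yseult takes one-half of €7,200,000 = €3,600,000. The remaining €3,600,000 passes to the descendants.
The descendants' portion (€3,600,000) is divided into 5 shares of €720,000: Erik, Liesel, and Marisol each take €720,000; Fionn's €720,000 share passes to Fionn's issue; Cassia's €720,000 share passes to Cassia's issue.
Fionn's share (€720,000) is divided into 2 shares of €360,000: Tariq takes €360,000; Jakob's €360,000 share passes to Jakob's issue.
Jakob's share (€360,000) is divided into 2 shares of €180,000: Miko and Bertrand each take €180,000.
Cassia's share (€720,000) passes entirely to Isolde.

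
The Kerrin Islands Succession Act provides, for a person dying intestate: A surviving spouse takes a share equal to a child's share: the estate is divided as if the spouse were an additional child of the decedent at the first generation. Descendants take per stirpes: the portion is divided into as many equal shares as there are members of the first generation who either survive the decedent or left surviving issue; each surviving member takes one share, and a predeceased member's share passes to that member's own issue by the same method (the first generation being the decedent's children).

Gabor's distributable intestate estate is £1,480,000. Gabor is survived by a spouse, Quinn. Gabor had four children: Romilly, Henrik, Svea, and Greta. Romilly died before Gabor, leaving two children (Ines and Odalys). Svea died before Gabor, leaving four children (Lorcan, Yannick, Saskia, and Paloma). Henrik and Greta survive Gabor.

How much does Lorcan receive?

The spouse counts as an additional share at the children's level, so there are 5 primary shares of £296,000. Quinn takes one such share (£296,000).
The children's combined portion (£1,184,000) is divided into 4 shares of £296,000: Henrik and Greta each take £296,000; Romilly's £296,000 share passes to Romilly's issue; Svea's £296,000 share passes to Svea's issue.
Romilly's share (£296,000) is divided into 2 shares of £148,000: Ines and Odalys each take £148,000.
Svea's share (£296,000) is divided into 4 shares of £74,000: Lorcan, Yannick, Saskia, and Paloma each take £74,000.

Lorcan receives £74,000.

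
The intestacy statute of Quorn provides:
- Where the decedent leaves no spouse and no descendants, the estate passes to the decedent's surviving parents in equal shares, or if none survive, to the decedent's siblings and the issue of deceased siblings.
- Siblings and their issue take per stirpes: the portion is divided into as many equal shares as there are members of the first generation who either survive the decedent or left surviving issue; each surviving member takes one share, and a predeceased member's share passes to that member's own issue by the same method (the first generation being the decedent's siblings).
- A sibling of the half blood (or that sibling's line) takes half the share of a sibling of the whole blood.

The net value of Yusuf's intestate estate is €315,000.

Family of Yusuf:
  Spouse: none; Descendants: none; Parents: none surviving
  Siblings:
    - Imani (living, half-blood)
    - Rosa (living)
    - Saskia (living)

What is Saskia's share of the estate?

The entire €315,000 passes to the siblings and their issue.
Counting each half-blood sibling's line as half a unit, there are 5/2 units in €315,000, so one unit is €126,000. Whole-blood lines (Rosa and Saskia) take €126,000 each; half-blood lines (Imani) take €63,000 each.

Saskia receives €126,000.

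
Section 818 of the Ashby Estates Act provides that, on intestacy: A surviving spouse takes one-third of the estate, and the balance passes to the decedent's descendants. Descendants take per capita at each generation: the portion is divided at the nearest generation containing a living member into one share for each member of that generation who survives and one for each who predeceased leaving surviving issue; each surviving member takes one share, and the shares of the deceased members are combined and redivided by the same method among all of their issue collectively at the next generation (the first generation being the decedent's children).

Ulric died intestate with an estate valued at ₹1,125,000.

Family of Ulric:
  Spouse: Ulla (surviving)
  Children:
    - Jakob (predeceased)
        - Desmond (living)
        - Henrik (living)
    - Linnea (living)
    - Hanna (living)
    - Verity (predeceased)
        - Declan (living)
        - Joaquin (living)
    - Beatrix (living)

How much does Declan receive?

Ulla takes one-third of ₹1,125,000 = ₹375,000. The remaining ₹750,000 passes to the descendants.
The descendants' portion (₹750,000) is divided at the children's generation into 5 shares of ₹150,000. Linnea, Hanna, and Beatrix each take ₹150,000. The 2 shares of the deceased (Jakob and Verity) are combined into a pool of ₹300,000.
That pool (₹300,000) is divided at the grandchildren's generation equally among Desmond, Henrik, Declan, and Joaquin: ₹75,000 each.

Declan receives ₹75,000.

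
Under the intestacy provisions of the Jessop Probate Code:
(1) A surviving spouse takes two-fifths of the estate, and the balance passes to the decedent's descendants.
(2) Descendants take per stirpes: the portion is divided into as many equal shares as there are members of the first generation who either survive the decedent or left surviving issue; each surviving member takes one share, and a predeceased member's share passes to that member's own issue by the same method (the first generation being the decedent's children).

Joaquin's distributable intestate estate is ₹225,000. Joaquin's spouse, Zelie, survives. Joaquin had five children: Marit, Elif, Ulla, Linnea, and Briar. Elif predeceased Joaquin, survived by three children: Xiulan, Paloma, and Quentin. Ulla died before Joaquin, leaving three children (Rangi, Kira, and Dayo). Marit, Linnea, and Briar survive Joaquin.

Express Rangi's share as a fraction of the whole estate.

Rangi receives 1/25 of the estate.

Zelie takes two-fifths of ₹225,000 = ₹90,000. The remaining ₹135,000 passes to the descendants.
The descendants' portion (₹135,000) is divided into 5 shares of ₹27,000: Marit, Linnea, and Briar each take ₹27,000; Elif's ₹27,000 share passes to Elif's issue; Ulla's ₹27,000 share passes to Ulla's issue.
Elif's share (₹27,000) is divided into 3 shares of ₹9,000: Xiulan, Paloma, and Quentin each take ₹9,000.
Ulla's share (₹27,000) is divided into 3 shares of ₹9,000: Rangi, Kira, and Dayo each take ₹9,000.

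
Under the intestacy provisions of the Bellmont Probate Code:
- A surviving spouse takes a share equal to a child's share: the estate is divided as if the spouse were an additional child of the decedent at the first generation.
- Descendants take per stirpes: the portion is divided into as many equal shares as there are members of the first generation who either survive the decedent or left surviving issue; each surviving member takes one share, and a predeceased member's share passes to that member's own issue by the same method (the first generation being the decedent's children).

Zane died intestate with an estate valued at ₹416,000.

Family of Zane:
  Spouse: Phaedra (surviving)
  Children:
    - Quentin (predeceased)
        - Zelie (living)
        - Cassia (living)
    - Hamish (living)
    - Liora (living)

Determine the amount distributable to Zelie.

The spouse counts as an additional share at the children's level, so there are 4 primary shares of ₹104,000. Phaedra takes one such share (₹104,000).
The children's combined portion (₹312,000) is divided into 3 shares of ₹104,000: Hamish and Liora each take ₹104,000; Quentin's ₹104,000 share passes to Quentin's issue.
Quentin's share (₹104,000) is divided into 2 shares of ₹52,000: Zelie and Cassia each take ₹52,000.

Zelie receives ₹52,000.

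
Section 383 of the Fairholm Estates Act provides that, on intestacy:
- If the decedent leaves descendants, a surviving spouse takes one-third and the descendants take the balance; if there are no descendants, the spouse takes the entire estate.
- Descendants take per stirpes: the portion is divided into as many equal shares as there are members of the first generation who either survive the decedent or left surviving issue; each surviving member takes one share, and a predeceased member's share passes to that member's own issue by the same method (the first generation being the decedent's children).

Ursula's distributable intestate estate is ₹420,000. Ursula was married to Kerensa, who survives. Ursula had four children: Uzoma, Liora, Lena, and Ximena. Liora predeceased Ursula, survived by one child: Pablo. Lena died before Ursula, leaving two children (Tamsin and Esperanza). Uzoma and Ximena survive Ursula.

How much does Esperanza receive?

Kerensa takes one-third of ₹420,000 = ₹140,000. The remaining ₹280,000 passes to the descendants.
The descendants' portion (₹280,000) is divided into 4 shares of ₹70,000: Uzoma and Ximena each take ₹70,000; Liora's ₹70,000 share passes to Liora's issue; Lena's ₹70,000 share passes to Lena's issue.
Liora's share (₹70,000) passes entirely to Pablo.
Lena's share (₹70,000) is divided into 2 shares of ₹35,000: Tamsin and Esperanza each take ₹35,000.

Esperanza receives ₹35,000.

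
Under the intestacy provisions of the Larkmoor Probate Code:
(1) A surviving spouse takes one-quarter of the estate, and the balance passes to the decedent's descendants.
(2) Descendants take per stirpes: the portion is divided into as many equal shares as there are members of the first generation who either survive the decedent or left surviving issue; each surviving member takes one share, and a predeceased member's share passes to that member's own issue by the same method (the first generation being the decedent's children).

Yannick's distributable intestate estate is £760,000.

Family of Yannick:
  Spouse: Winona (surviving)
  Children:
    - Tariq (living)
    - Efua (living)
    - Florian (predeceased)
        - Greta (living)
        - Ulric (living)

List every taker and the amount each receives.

Winona takes one-quarter of £760,000 = £190,000. The remaining £570,000 passes to the descendants.
The descendants' portion (£570,000) is divided into 3 shares of £190,000: Tariq and Efua each take £190,000; Florian's £190,000 share passes to Florian's issue.
Florian's share (£190,000) is divided into 2 shares of £95,000: Greta and Ulric each take £95,000.

Winona: £190,000; Tariq: £190,000; Efua: £190,000; Greta: £95,000; Ulric: £95,000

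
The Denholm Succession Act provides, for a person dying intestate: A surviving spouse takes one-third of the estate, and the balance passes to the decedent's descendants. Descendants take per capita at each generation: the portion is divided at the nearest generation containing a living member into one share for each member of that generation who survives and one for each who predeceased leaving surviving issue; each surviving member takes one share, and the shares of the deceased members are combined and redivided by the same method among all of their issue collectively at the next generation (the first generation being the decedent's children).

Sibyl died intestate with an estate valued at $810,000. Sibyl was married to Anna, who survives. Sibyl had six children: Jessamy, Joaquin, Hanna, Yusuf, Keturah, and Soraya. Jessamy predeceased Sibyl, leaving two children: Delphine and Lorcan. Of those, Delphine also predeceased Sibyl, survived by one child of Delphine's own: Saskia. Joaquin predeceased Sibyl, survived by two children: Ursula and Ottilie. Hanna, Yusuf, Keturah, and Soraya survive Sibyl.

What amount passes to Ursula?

Ursula receives $45,000.

Anna takes one-third of $810,000 = $270,000. The remaining $540,000 passes to the descendants.
The descendants' portion ($540,000) is divided at the children's generation into 6 shares of $90,000. Hanna, Yusuf, Keturah, and Soraya each take $90,000. The 2 shares of the deceased (Jessamy and Joaquin) are combined into a pool of $180,000.
That pool ($180,000) is divided at the grandchildren's generation into 4 shares of $45,000. Lorcan, Ursula, and Ottilie each take $45,000. The remaining share for the deceased Delphine ($45,000) is carried to the next generation.
That pool ($45,000) passes entirely to Saskia, the sole taker at the great-grandchildren's generation.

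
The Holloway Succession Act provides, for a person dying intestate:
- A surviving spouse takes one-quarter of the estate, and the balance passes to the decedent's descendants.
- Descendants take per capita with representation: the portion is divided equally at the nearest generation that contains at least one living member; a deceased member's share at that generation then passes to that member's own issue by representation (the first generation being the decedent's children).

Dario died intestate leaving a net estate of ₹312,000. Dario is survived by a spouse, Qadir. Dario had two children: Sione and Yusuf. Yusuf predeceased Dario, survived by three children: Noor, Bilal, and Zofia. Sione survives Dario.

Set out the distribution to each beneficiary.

Qadir takes one-quarter of ₹312,000 = ₹78,000. The remaining ₹234,000 passes to the descendants.
The descendants' portion (₹234,000) is divided into 2 shares of ₹117,000: Sione takes ₹117,000; Yusuf's ₹117,000 share passes to Yusuf's issue.
Yusuf's share (₹117,000) is divided into 3 shares of ₹39,000: Noor, Bilal, and Zofia each take ₹39,000.

Qadir: ₹78,000; Sione: ₹117,000; Noor: ₹39,000; Bilal: ₹39,000; Zofia: ₹39,000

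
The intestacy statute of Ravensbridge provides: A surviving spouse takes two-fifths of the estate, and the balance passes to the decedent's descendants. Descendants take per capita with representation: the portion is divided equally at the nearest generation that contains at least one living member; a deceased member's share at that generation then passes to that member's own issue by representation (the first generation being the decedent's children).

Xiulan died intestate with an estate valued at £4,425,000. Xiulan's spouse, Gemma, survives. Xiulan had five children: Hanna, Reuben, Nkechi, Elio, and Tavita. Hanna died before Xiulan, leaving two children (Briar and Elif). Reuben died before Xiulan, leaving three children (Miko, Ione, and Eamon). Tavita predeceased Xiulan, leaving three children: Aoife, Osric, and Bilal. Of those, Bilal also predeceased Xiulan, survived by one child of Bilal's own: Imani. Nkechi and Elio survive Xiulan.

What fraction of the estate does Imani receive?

Imani receives 1/25 of the estate.

Gemma takes two-fifths of £4,425,000 = £1,770,000. The remaining £2,655,000 passes to the descendants.
The descendants' portion (£2,655,000) is divided into 5 shares of £531,000: Nkechi and Elio each take £531,000; Hanna's £531,000 share passes to Hanna's issue; Reuben's £531,000 share passes to Reuben's issue; Tavita's £531,000 share passes to Tavita's issue.
Hanna's share (£531,000) is divided into 2 shares of £265,500: Briar and Elif each take £265,500.
Reuben's share (£531,000) is divided into 3 shares of £177,000: Miko, Ione, and Eamon each take £177,000.
Tavita's share (£531,000) is divided into 3 shares of £177,000: Aoife and Osric each take £177,000; Bilal's £177,000 share passes to Bilal's issue.
Bilal's share (£177,000) passes entirely to Imani.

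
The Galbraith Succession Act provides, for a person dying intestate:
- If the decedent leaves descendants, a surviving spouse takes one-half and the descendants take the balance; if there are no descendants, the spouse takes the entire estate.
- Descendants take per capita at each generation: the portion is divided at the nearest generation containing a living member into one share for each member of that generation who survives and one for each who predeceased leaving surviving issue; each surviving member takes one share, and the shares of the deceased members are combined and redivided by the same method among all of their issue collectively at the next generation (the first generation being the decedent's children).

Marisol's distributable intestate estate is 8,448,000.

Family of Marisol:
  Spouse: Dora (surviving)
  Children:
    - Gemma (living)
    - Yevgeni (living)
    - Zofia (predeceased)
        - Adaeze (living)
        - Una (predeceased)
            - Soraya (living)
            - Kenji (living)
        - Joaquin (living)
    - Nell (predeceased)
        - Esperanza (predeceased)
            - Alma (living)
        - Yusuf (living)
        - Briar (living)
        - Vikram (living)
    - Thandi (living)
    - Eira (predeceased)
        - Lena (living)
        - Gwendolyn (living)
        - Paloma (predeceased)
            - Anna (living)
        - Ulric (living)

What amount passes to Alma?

Dora takes one-half of 8,448,000 = 4,224,000. The remaining 4,224,000 passes to the descendants.
The descendants' portion (4,224,000) is divided at the children's generation into 6 shares of 704,000. Gemma, Yevgeni, and Thandi each take 704,000. The 3 shares of the deceased (Zofia, Nell, and Eira) are combined into a pool of 2,112,000.
That pool (2,112,000) is divided at the grandchildren's generation into 11 shares of 192,000. Adaeze, Joaquin, Yusuf, Briar, Vikram, Lena, Gwendolyn, and Ulric each take 192,000. The 3 shares of the deceased (Una, Esperanza, and Paloma) are combined into a pool of 576,000.
That pool (576,000) is divided at the great-grandchildren's generation equally among Soraya, Kenji, Alma, and Anna: 144,000 each.

Alma receives 144,000.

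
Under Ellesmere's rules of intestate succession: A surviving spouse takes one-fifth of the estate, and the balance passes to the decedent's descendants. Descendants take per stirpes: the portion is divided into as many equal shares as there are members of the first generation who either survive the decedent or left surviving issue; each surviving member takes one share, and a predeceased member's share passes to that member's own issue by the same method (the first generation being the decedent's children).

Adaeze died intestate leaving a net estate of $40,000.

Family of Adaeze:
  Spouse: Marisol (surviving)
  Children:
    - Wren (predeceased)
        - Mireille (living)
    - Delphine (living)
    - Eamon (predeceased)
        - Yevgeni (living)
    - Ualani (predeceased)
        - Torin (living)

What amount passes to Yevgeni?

Yevgeni receives $8,000.

Marisol takes one-fifth of $40,000 = $8,000. The remaining $32,000 passes to the descendants.
The descendants' portion ($32,000) is divided into 4 shares of $8,000: Delphine takes $8,000; Wren's $8,000 share passes to Wren's issue; Eamon's $8,000 share passes to Eamon's issue; Ualani's $8,000 share passes to Ualani's issue.
Wren's share ($8,000) passes entirely to Mireille.
Eamon's share ($8,000) passes entirely to Yevgeni.
Ualani's share ($8,000) passes entirely to Torin.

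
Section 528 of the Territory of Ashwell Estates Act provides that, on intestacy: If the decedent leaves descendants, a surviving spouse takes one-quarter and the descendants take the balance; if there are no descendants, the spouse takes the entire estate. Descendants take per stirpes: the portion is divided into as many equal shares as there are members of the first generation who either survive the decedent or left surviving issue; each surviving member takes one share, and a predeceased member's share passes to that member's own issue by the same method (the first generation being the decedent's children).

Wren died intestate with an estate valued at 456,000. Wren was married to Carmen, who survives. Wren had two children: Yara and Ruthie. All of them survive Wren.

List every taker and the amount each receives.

Carmen: 114,000; Yara: 171,000; Ruthie: 171,000

Carmen takes one-quarter of 456,000 = 114,000. The remaining 342,000 passes to the descendants.
The descendants' portion (342,000) is divided into 2 shares of 171,000: Yara and Ruthie each take 171,000.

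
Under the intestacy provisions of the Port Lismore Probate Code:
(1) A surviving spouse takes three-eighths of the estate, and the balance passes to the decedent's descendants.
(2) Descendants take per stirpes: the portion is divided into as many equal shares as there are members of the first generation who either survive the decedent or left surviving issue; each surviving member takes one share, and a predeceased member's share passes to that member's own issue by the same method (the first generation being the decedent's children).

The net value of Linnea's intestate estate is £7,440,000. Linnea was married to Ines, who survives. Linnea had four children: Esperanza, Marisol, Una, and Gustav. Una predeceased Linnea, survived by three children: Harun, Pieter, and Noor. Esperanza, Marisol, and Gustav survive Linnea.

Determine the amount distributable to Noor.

Ines takes three-eighths of £7,440,000 = £2,790,000. The remaining £4,650,000 passes to the descendants.
The descendants' portion (£4,650,000) is divided into 4 shares of £1,162,500: Esperanza, Marisol, and Gustav each take £1,162,500; Una's £1,162,500 share passes to Una's issue.
Una's share (£1,162,500) is divided into 3 shares of £387,500: Harun, Pieter, and Noor each take £387,500.

Noor receives £387,500.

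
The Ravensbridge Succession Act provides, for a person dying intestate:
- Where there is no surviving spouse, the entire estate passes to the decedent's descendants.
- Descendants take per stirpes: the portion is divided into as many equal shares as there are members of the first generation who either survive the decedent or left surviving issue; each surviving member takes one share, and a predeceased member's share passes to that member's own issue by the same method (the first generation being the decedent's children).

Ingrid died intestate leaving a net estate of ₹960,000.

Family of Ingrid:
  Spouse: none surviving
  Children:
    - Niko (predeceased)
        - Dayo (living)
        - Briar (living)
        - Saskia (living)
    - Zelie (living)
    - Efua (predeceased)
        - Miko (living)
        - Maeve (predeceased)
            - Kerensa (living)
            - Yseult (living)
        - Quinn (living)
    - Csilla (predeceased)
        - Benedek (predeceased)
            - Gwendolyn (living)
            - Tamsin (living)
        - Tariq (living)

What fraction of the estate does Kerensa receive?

The entire ₹960,000 passes to the descendants.
That amount (₹960,000) is divided into 4 shares of ₹240,000: Zelie takes ₹240,000; Niko's ₹240,000 share passes to Niko's issue; Efua's ₹240,000 share passes to Efua's issue; Csilla's ₹240,000 share passes to Csilla's issue.
Niko's share (₹240,000) is divided into 3 shares of ₹80,000: Dayo, Briar, and Saskia each take ₹80,000.
Efua's share (₹240,000) is divided into 3 shares of ₹80,000: Miko and Quinn each take ₹80,000; Maeve's ₹80,000 share passes to Maeve's issue.
Maeve's share (₹80,000) is divided into 2 shares of ₹40,000: Kerensa and Yseult each take ₹40,000.
Csilla's share (₹240,000) is divided into 2 shares of ₹120,000: Tariq takes ₹120,000; Benedek's ₹120,000 share passes to Benedek's issue.
Benedek's share (₹120,000) is divided into 2 shares of ₹60,000: Gwendolyn and Tamsin each take ₹60,000.

Kerensa receives 1/24 of the estate.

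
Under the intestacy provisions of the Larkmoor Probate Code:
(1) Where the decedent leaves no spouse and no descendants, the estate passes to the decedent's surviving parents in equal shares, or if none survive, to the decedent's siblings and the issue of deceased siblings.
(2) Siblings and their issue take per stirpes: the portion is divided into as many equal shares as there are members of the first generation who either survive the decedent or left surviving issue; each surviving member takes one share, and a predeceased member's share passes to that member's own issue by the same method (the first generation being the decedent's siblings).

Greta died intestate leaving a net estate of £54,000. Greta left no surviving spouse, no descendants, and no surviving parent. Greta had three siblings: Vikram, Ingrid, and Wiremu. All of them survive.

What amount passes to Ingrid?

Ingrid receives £18,000.

The entire £54,000 passes to the siblings and their issue.
That amount (£54,000) is divided into 3 shares of £18,000: Vikram, Ingrid, and Wiremu each take £18,000.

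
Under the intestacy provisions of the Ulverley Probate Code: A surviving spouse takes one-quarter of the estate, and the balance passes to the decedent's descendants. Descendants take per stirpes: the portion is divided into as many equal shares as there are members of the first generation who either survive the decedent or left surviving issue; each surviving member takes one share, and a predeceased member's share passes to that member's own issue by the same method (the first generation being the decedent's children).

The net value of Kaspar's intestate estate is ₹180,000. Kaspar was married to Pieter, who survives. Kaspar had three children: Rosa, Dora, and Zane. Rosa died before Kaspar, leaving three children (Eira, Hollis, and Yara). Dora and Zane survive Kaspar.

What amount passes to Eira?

Pieter takes one-quarter of ₹180,000 = ₹45,000. The remaining ₹135,000 passes to the descendants.
The descendants' portion (₹135,000) is divided into 3 shares of ₹45,000: Dora and Zane each take ₹45,000; Rosa's ₹45,000 share passes to Rosa's issue.
Rosa's share (₹45,000) is divided into 3 shares of ₹15,000: Eira, Hollis, and Yara each take ₹15,000.

Eira receives ₹15,000.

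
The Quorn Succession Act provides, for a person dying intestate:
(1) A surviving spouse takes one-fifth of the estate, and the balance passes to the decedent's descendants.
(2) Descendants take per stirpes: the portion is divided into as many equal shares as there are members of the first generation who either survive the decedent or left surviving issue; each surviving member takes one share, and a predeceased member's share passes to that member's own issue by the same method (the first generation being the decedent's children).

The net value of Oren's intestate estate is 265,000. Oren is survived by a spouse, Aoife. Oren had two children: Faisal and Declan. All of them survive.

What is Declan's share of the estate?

Declan receives 106,000.

Aoife takes one-fifth of 265,000 = 53,000. The remaining 212,000 passes to the descendants.
The descendants' portion (212,000) is divided into 2 shares of 106,000: Faisal and Declan each take 106,000.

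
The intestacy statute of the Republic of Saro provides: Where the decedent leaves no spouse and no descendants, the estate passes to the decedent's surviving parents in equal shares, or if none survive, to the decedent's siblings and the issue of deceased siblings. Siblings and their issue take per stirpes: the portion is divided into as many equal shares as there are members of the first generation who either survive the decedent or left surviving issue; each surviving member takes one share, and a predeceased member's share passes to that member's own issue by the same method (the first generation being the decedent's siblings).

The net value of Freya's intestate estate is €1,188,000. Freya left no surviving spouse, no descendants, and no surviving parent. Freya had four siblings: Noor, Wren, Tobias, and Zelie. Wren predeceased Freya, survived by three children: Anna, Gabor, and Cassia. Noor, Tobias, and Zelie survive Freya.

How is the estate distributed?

The entire €1,188,000 passes to the siblings and their issue.
That amount (€1,188,000) is divided into 4 shares of €297,000: Noor, Tobias, and Zelie each take €297,000; Wren's €297,000 share passes to Wren's issue.
Wren's share (€297,000) is divided into 3 shares of €99,000: Anna, Gabor, and Cassia each take €99,000.

Noor: €297,000; Anna: €99,000; Gabor: €99,000; Cassia: €99,000; Tobias: €297,000; Zelie: €297,000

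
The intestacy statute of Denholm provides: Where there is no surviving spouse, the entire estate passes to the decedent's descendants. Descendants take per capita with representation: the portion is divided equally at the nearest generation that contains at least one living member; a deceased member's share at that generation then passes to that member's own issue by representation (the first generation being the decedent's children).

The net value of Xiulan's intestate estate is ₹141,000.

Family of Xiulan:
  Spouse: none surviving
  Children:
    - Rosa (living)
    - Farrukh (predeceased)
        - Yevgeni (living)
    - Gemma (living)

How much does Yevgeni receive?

Yevgeni receives ₹47,000.

The entire ₹141,000 passes to the descendants.
That amount (₹141,000) is divided into 3 shares of ₹47,000: Rosa and Gemma each take ₹47,000; Farrukh's ₹47,000 share passes to Farrukh's issue.
Farrukh's share (₹47,000) passes entirely to Yevgeni.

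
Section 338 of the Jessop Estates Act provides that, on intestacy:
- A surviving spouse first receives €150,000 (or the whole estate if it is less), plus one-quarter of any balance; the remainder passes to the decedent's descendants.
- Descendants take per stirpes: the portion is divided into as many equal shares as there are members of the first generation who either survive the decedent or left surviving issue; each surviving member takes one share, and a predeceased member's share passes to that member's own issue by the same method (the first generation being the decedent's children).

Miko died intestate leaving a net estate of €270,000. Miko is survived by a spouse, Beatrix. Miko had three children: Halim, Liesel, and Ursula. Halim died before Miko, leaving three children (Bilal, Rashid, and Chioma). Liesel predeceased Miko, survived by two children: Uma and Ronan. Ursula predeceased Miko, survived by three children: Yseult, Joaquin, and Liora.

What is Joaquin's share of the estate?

Joaquin receives €10,000.

Beatrix first takes €150,000, leaving a balance of €120,000. Beatrix then takes one-quarter of the balance (€30,000), for a total of €180,000. The remaining €90,000 passes to the descendants.
The descendants' portion (€90,000) is divided into 3 shares of €30,000: Halim's €30,000 share passes to Halim's issue; Liesel's €30,000 share passes to Liesel's issue; Ursula's €30,000 share passes to Ursula's issue.
Halim's share (€30,000) is divided into 3 shares of €10,000: Bilal, Rashid, and Chioma each take €10,000.
Liesel's share (€30,000) is divided into 2 shares of €15,000: Uma and Ronan each take €15,000.
Ursula's share (€30,000) is divided into 3 shares of €10,000: Yseult, Joaquin, and Liora each take €10,000.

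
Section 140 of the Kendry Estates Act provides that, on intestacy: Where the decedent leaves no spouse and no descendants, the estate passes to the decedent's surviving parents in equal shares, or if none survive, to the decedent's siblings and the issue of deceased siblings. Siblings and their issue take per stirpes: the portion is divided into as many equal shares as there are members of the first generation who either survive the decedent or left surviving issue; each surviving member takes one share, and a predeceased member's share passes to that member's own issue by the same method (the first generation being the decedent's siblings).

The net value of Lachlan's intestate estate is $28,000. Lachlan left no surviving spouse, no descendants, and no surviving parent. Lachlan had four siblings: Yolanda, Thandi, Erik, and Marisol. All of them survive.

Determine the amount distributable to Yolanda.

Yolanda receives $7,000.

The entire $28,000 passes to the siblings and their issue.
That amount ($28,000) is divided into 4 shares of $7,000: Yolanda, Thandi, Erik, and Marisol each take $7,000.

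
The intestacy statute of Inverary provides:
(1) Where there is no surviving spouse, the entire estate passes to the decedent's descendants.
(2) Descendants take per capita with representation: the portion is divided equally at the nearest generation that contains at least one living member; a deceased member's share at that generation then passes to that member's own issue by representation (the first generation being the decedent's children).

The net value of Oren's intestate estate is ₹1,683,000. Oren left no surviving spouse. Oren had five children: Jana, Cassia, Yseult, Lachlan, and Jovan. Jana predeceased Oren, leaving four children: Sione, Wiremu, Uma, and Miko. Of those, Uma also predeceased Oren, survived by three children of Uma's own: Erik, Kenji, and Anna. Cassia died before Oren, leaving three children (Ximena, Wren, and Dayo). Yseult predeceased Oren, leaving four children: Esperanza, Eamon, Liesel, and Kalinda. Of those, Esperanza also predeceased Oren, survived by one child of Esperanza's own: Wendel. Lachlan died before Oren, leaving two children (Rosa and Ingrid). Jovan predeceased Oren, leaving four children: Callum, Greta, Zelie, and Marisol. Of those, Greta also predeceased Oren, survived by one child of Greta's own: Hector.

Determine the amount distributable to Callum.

The entire ₹1,683,000 passes to the descendants.
No child survives, so the initial division is made at the grandchildren's generation.
That amount (₹1,683,000) is divided into 17 shares of ₹99,000: Sione, Wiremu, Miko, Ximena, Wren, Dayo, Eamon, Liesel, Kalinda, Rosa, Ingrid, Callum, Zelie, and Marisol each take ₹99,000; Uma's ₹99,000 share passes to Uma's issue; Esperanza's ₹99,000 share passes to Esperanza's issue; Greta's ₹99,000 share passes to Greta's issue.
Uma's share (₹99,000) is divided into 3 shares of ₹33,000: Erik, Kenji, and Anna each take ₹33,000.
Esperanza's share (₹99,000) passes entirely to Wendel.
Greta's share (₹99,000) passes entirely to Hector.

Callum receives ₹99,000.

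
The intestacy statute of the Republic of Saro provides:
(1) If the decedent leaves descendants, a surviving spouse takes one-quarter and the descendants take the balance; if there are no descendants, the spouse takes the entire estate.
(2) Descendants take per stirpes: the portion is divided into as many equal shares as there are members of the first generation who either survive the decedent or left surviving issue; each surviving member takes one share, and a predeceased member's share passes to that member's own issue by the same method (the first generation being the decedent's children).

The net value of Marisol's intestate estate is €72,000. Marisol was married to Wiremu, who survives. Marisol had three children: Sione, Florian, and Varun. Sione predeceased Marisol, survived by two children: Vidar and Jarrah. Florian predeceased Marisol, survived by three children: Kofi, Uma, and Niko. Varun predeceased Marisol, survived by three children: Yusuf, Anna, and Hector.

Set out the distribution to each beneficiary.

Wiremu: €18,000; Vidar: €9,000; Jarrah: €9,000; Kofi: €6,000; Uma: €6,000; Niko: €6,000; Yusuf: €6,000; Anna: €6,000; Hector: €6,000

Wiremu takes one-quarter of €72,000 = €18,000. The remaining €54,000 passes to the descendants.
The descendants' portion (€54,000) is divided into 3 shares of €18,000: Sione's €18,000 share passes to Sione's issue; Florian's €18,000 share passes to Florian's issue; Varun's €18,000 share passes to Varun's issue.
Sione's share (€18,000) is divided into 2 shares of €9,000: Vidar and Jarrah each take €9,000.
Florian's share (€18,000) is divided into 3 shares of €6,000: Kofi, Uma, and Niko each take €6,000.
Varun's share (€18,000) is divided into 3 shares of €6,000: Yusuf, Anna, and Hector each take €6,000.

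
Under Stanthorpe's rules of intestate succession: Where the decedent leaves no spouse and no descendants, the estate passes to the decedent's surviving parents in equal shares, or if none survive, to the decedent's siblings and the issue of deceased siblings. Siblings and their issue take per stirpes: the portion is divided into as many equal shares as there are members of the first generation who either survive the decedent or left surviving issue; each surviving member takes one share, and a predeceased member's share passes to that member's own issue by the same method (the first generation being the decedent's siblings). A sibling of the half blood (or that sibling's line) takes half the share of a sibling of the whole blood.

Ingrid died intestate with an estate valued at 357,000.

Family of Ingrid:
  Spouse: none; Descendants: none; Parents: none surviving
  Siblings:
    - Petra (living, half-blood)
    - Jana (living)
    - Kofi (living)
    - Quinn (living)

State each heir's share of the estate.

Petra: 51,000; Jana: 102,000; Kofi: 102,000; Quinn: 102,000

The entire 357,000 passes to the siblings and their issue.
Counting each half-blood sibling's line as half a unit, there are 7/2 units in 357,000, so one unit is 102,000. Whole-blood lines (Jana, Kofi, and Quinn) take 102,000 each; half-blood lines (Petra) take 51,000 each.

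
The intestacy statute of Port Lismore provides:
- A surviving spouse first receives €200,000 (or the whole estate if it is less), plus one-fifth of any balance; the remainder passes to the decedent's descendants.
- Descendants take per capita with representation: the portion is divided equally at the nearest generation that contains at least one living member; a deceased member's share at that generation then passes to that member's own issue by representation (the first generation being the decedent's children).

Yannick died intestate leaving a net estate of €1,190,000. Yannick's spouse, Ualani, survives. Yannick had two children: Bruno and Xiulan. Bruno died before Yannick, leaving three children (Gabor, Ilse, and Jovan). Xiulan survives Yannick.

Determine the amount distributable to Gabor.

Gabor receives €132,000.

Ualani first takes €200,000, leaving a balance of €990,000. Ualani then takes one-fifth of the balance (€198,000), for a total of €398,000. The remaining €792,000 passes to the descendants.
The descendants' portion (€792,000) is divided into 2 shares of €396,000: Xiulan takes €396,000; Bruno's €396,000 share passes to Bruno's issue.
Bruno's share (€396,000) is divided into 3 shares of €132,000: Gabor, Ilse, and Jovan each take €132,000.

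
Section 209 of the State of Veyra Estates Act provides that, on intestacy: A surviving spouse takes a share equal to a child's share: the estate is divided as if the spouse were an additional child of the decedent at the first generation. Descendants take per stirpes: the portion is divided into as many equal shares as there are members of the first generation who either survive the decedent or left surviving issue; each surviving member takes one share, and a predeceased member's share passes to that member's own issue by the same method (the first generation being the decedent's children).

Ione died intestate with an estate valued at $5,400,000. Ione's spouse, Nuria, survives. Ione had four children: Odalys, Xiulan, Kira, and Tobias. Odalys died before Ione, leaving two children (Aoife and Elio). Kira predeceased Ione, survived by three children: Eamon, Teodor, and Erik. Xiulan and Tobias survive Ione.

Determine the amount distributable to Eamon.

The spouse counts as an additional share at the children's level, so there are 5 primary shares of $1,080,000. Nuria takes one such share ($1,080,000).
The children's combined portion ($4,320,000) is divided into 4 shares of $1,080,000: Xiulan and Tobias each take $1,080,000; Odalys's $1,080,000 share passes to Odalys's issue; Kira's $1,080,000 share passes to Kira's issue.
Odalys's share ($1,080,000) is divided into 2 shares of $540,000: Aoife and Elio each take $540,000.
Kira's share ($1,080,000) is divided into 3 shares of $360,000: Eamon, Teodor, and Erik each take $360,000.

Eamon receives $360,000.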